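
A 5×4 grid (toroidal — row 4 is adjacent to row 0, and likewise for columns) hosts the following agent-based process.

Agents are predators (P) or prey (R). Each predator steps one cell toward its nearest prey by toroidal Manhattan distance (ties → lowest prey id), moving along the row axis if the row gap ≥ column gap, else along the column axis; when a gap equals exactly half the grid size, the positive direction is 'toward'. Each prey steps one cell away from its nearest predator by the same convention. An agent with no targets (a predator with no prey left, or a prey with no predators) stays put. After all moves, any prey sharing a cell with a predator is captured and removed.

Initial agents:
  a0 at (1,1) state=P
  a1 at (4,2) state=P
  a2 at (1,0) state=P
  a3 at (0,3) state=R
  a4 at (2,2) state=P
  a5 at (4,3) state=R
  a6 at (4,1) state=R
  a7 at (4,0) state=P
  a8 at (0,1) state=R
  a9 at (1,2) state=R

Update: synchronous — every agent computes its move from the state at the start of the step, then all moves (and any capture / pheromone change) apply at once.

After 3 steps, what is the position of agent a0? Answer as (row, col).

(3, 1)

t=1: a0@(0,1):P a1@(4,3):P a2@(0,0):P a3@(1,3):R a4@(1,2):P a5@(4,0):R a6@(4,0):R a7@(4,3):P a8@(4,1):R a9@(1,3):R
t=2: a0@(4,1):P a1@(4,0):P a2@(4,0):P a3@(1,0):R a4@(1,3):P a7@(4,0):P a8@(3,1):R a9@(1,0):R
t=3: a0@(3,1):P a1@(0,0):P a2@(0,0):P a3@(1,1):R a4@(1,0):P a7@(0,0):P a8@(2,1):R a9@(1,1):R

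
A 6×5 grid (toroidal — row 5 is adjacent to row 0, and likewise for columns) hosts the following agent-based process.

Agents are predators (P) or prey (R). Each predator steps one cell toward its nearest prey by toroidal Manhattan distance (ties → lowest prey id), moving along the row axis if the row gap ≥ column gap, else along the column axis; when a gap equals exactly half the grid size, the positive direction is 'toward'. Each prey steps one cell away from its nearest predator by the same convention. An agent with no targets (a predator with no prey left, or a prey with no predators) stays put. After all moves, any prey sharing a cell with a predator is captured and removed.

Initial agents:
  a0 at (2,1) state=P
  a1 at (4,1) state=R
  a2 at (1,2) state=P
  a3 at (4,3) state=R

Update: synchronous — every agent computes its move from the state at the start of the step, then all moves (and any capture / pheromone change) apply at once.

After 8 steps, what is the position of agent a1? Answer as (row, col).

(0, 1)

t=1: a0@(3,1):P a1@(5,1):R a2@(2,2):P a3@(5,3):R
t=2: a0@(4,1):P a1@(0,1):R a2@(3,2):P a3@(0,3):R
t=3: a0@(5,1):P a1@(1,1):R a2@(4,2):P a3@(1,3):R
t=4: a0@(0,1):P a1@(2,1):R a2@(5,2):P a3@(2,3):R
t=5: a0@(1,1):P a1@(3,1):R a2@(0,2):P a3@(3,3):R
t=6: a0@(2,1):P a1@(4,1):R a2@(1,2):P a3@(4,3):R
t=7: a0@(3,1):P a1@(5,1):R a2@(2,2):P a3@(5,3):R
t=8: a0@(4,1):P a1@(0,1):R a2@(3,2):P a3@(0,3):R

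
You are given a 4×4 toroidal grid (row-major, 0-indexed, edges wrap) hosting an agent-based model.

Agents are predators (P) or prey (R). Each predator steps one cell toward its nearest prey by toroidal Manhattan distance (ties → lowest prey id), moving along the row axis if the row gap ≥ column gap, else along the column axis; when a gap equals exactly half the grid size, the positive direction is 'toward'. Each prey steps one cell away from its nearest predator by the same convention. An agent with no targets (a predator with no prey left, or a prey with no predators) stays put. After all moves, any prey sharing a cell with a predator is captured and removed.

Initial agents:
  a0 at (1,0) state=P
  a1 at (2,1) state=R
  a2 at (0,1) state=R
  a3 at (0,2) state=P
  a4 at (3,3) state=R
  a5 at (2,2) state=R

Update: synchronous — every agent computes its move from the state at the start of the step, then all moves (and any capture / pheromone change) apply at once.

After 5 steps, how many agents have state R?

2

t=1: a0@(2,0):P a1@(3,1):R a2@(0,0):R a3@(0,1):P a4@(2,3):R a5@(1,2):R
t=2: a0@(2,3):P a1@(2,1):R a2@(0,3):R a3@(3,1):P a4@(2,2):R a5@(2,2):R
t=3: a0@(2,2):P a1@(1,1):R a2@(3,3):R a3@(2,1):P
t=4: a0@(1,2):P a1@(0,1):R a2@(0,3):R a3@(1,1):P
t=5: a0@(0,2):P a1@(3,1):R a2@(3,3):R a3@(0,1):P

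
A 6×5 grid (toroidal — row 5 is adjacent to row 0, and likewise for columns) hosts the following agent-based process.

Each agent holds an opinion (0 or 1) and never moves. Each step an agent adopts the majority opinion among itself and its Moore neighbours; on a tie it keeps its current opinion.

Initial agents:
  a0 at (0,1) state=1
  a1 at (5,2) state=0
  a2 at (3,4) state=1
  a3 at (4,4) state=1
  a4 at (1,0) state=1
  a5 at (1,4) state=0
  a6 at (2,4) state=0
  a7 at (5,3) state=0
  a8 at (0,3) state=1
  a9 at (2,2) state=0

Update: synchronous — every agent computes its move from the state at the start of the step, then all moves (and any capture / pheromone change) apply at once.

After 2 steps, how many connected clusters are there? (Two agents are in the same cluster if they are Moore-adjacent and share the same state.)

4

t=1: a0@(0,1):1 a1@(5,2):0 a2@(3,4):1 a3@(4,4):1 a4@(1,0):1 a5@(1,4):0 a6@(2,4):0 a7@(5,3):0 a8@(0,3):0 a9@(2,2):0
t=2: (unchanged — steady state)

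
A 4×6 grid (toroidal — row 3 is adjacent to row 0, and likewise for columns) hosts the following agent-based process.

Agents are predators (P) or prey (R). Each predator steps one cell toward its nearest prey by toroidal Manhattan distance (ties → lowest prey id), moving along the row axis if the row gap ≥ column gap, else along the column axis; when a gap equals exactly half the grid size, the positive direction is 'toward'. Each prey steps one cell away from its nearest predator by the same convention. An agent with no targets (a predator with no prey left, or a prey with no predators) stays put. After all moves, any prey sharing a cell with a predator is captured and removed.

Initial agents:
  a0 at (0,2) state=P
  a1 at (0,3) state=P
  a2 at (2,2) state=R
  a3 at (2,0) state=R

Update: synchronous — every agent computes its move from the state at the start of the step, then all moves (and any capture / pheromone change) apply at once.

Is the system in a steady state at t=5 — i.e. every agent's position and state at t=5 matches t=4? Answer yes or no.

t=1: a0@(1,2):P a1@(1,3):P a3@(1,0):R
t=2: a0@(1,1):P a1@(1,4):P a3@(1,5):R
t=3: a0@(1,0):P a1@(1,5):P
t=4: (unchanged — steady state)

yes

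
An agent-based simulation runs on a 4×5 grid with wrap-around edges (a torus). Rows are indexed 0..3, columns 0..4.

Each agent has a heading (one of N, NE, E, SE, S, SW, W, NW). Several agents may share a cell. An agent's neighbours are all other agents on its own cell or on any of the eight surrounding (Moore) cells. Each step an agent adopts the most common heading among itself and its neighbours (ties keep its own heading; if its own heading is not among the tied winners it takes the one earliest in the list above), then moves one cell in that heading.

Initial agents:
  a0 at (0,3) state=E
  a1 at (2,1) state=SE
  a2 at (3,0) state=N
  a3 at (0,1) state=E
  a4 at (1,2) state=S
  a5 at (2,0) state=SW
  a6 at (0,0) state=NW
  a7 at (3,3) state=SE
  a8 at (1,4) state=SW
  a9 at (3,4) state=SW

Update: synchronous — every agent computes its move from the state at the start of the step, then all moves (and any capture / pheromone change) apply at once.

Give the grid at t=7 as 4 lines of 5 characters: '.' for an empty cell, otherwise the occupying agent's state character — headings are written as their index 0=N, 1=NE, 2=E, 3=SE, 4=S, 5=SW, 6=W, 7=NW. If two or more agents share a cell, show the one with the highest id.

..5..
.5.5.
..55.
.555.

t=1: a0@(1,2):SW a1@(3,2):SE a2@(0,4):SW a3@(0,2):E a4@(1,3):E a5@(3,4):SW a6@(1,4):SW a7@(0,4):SE a8@(2,3):SW a9@(0,3):SW
t=2: a0@(2,1):SW a1@(0,1):SW a2@(1,3):SW a3@(0,3):E a4@(2,2):SW a5@(0,3):SW a6@(2,3):SW a7@(1,3):SW a8@(3,2):SW a9@(1,2):SW
t=3: a0@(3,0):SW a1@(1,0):SW a2@(2,2):SW a3@(1,2):SW a4@(3,1):SW a5@(1,2):SW a6@(3,2):SW a7@(2,2):SW a8@(0,1):SW a9@(2,1):SW
t=4: a0@(0,4):SW a1@(2,4):SW a2@(3,1):SW a3@(2,1):SW a4@(0,0):SW a5@(2,1):SW a6@(0,1):SW a7@(3,1):SW a8@(1,0):SW a9@(3,0):SW
t=5: a0@(1,3):SW a1@(3,3):SW a2@(0,0):SW a3@(3,0):SW a4@(1,4):SW a5@(3,0):SW a6@(1,0):SW a7@(0,0):SW a8@(2,4):SW a9@(0,4):SW
t=6: a0@(2,2):SW a1@(0,2):SW a2@(1,4):SW a3@(0,4):SW a4@(2,3):SW a5@(0,4):SW a6@(2,4):SW a7@(1,4):SW a8@(3,3):SW a9@(1,3):SW
t=7: a0@(3,1):SW a1@(1,1):SW a2@(2,3):SW a3@(1,3):SW a4@(3,2):SW a5@(1,3):SW a6@(3,3):SW a7@(2,3):SW a8@(0,2):SW a9@(2,2):SW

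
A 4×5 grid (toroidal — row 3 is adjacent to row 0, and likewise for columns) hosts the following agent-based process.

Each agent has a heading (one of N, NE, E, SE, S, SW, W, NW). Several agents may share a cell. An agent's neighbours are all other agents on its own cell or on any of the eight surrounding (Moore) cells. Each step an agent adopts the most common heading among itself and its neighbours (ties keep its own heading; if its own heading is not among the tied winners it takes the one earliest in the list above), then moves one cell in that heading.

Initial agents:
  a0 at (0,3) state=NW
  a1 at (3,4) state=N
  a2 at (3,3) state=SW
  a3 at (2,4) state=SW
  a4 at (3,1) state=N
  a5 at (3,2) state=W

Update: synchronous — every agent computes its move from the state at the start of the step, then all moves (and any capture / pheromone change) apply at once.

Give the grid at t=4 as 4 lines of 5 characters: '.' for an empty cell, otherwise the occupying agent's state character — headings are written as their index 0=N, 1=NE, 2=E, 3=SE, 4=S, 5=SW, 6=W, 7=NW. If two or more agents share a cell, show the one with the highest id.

t=1: a0@(3,2):NW a1@(0,3):SW a2@(0,2):SW a3@(3,3):SW a4@(2,1):N a5@(3,1):W
t=2: a0@(0,1):SW a1@(1,2):SW a2@(1,1):SW a3@(0,2):SW a4@(1,1):N a5@(3,0):W
t=3: a0@(1,0):SW a1@(2,1):SW a2@(2,0):SW a3@(1,1):SW a4@(2,0):SW a5@(3,4):W
t=4: a0@(2,4):SW a1@(3,0):SW a2@(3,4):SW a3@(2,0):SW a4@(3,4):SW a5@(0,3):SW

...5.
.....
5...5
5...5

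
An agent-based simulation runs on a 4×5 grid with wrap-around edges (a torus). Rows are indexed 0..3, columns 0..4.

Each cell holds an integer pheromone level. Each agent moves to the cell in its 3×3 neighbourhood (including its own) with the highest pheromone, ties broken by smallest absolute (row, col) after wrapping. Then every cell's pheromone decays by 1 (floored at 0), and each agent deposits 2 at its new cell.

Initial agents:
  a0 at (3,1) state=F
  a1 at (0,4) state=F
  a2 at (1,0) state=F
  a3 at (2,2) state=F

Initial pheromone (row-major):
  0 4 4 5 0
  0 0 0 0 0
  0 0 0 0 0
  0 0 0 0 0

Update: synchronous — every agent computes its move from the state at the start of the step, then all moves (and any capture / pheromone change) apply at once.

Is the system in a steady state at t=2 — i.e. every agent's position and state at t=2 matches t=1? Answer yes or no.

no

t=1: a0@(0,1) a1@(0,3) a2@(0,1) a3@(1,1) | pheromone: 0 7 3 6 0 / 0 2 0 0 0 / 0 0 0 0 0 / 0 0 0 0 0
t=2: a0@(0,1) a1@(0,3) a2@(0,1) a3@(0,1) | pheromone: 0 12 2 7 0 / 0 1 0 0 0 / 0 0 0 0 0 / 0 0 0 0 0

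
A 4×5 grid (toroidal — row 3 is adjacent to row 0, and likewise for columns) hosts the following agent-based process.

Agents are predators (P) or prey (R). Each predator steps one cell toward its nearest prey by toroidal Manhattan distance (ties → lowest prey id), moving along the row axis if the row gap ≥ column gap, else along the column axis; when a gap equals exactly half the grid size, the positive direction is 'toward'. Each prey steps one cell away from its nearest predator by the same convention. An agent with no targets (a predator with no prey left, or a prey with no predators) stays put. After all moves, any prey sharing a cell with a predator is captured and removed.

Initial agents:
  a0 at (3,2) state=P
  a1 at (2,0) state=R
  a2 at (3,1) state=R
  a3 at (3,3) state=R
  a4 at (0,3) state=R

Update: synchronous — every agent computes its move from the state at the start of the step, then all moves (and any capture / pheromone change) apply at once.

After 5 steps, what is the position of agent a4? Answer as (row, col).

(0, 0)

t=1: a0@(3,1):P a1@(2,4):R a2@(3,0):R a3@(3,4):R a4@(1,3):R
t=2: a0@(3,0):P a1@(2,3):R a2@(3,4):R a3@(3,3):R a4@(0,3):R
t=3: a0@(3,4):P a1@(2,2):R a2@(3,3):R a3@(3,2):R a4@(0,2):R
t=4: a0@(3,3):P a1@(2,1):R a2@(3,2):R a3@(3,1):R a4@(0,1):R
t=5: a0@(3,2):P a1@(2,0):R a2@(3,1):R a3@(3,0):R a4@(0,0):R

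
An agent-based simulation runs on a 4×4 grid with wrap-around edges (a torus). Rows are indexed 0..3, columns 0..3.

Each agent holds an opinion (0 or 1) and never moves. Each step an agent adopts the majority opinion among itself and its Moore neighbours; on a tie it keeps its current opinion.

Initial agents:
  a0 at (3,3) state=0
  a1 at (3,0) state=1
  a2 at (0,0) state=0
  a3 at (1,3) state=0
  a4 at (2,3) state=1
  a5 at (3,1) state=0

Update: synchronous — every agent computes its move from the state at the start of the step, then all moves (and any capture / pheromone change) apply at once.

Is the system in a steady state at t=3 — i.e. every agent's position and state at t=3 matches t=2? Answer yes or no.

t=1: a0@(3,3):0 a1@(3,0):0 a2@(0,0):0 a3@(1,3):0 a4@(2,3):1 a5@(3,1):0
t=2: a0@(3,3):0 a1@(3,0):0 a2@(0,0):0 a3@(1,3):0 a4@(2,3):0 a5@(3,1):0
t=3: (unchanged — steady state)

yes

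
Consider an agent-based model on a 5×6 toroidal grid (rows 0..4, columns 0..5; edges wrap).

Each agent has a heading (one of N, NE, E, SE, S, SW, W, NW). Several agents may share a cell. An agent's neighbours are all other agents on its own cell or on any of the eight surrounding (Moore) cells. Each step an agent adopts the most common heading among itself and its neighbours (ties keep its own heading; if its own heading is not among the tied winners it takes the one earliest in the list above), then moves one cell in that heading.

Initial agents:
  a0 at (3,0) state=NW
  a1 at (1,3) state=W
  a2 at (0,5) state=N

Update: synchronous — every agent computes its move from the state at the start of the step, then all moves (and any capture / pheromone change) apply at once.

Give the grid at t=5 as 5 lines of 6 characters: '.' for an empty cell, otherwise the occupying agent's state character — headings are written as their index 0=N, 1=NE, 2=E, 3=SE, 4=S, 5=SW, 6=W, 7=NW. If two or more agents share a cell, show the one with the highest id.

.....0
....6.
......
.7....
......

t=1: a0@(2,5):NW a1@(1,2):W a2@(4,5):N
t=2: a0@(1,4):NW a1@(1,1):W a2@(3,5):N
t=3: a0@(0,3):NW a1@(1,0):W a2@(2,5):N
t=4: a0@(4,2):NW a1@(1,5):W a2@(1,5):N
t=5: a0@(3,1):NW a1@(1,4):W a2@(0,5):N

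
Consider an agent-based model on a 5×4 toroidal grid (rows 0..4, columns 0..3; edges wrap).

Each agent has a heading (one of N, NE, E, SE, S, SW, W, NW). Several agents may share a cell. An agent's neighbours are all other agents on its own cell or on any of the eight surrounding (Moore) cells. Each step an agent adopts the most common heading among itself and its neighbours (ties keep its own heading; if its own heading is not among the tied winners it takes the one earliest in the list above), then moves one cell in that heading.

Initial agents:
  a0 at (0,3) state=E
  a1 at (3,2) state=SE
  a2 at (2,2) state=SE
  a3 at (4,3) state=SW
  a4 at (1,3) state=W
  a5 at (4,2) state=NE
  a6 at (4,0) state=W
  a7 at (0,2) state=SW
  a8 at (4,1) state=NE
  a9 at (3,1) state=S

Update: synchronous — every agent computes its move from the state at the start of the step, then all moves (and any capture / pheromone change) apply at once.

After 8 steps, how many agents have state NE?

10

t=1: a0@(1,2):SW a1@(4,3):SE a2@(3,3):SE a3@(0,2):SW a4@(1,2):W a5@(3,3):NE a6@(4,3):W a7@(1,1):SW a8@(3,2):NE a9@(2,2):NE
t=2: a0@(2,1):SW a1@(0,0):SE a2@(2,0):NE a3@(1,1):SW a4@(2,1):SW a5@(2,0):NE a6@(3,0):NE a7@(2,0):SW a8@(2,3):NE a9@(1,3):NE
t=3: a0@(3,0):SW a1@(1,1):SE a2@(1,1):NE a3@(2,0):SW a4@(3,0):SW a5@(1,1):NE a6@(2,1):NE a7@(1,1):NE a8@(1,0):NE a9@(0,0):NE
t=4: a0@(4,3):SW a1@(0,2):NE a2@(0,2):NE a3@(1,1):NE a4@(4,3):SW a5@(0,2):NE a6@(1,2):NE a7@(0,2):NE a8@(0,1):NE a9@(4,1):NE
t=5: a0@(3,0):NE a1@(4,3):NE a2@(4,3):NE a3@(0,2):NE a4@(3,0):NE a5@(4,3):NE a6@(0,3):NE a7@(4,3):NE a8@(4,2):NE a9@(3,2):NE
t=6: a0@(2,1):NE a1@(3,0):NE a2@(3,0):NE a3@(4,3):NE a4@(2,1):NE a5@(3,0):NE a6@(4,0):NE a7@(3,0):NE a8@(3,3):NE a9@(2,3):NE
t=7: a0@(1,2):NE a1@(2,1):NE a2@(2,1):NE a3@(3,0):NE a4@(1,2):NE a5@(2,1):NE a6@(3,1):NE a7@(2,1):NE a8@(2,0):NE a9@(1,0):NE
t=8: a0@(0,3):NE a1@(1,2):NE a2@(1,2):NE a3@(2,1):NE a4@(0,3):NE a5@(1,2):NE a6@(2,2):NE a7@(1,2):NE a8@(1,1):NE a9@(0,1):NE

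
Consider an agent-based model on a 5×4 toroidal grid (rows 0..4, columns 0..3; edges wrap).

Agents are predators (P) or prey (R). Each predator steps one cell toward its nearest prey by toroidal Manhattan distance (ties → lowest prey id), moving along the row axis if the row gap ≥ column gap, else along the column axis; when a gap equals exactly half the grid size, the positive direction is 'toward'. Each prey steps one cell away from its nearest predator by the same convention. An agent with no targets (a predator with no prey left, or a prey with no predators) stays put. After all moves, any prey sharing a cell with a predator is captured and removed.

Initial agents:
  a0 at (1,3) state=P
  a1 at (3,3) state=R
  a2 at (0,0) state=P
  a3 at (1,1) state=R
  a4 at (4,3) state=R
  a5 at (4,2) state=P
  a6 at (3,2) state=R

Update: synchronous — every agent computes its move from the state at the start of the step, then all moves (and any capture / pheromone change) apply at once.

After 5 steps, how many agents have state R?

t=1: a0@(2,3):P a2@(1,0):P a4@(4,0):R a5@(4,3):P a6@(2,2):R
t=2: a0@(2,2):P a2@(0,0):P a4@(4,1):R a5@(4,0):P a6@(2,1):R
t=3: a0@(2,1):P a2@(4,0):P a4@(4,2):R a5@(4,1):P a6@(2,0):R
t=4: a0@(2,0):P a2@(4,1):P a4@(4,3):R a5@(4,2):P a6@(2,3):R
t=5: a0@(2,3):P a2@(4,2):P a4@(4,0):R a5@(4,3):P a6@(2,2):R

2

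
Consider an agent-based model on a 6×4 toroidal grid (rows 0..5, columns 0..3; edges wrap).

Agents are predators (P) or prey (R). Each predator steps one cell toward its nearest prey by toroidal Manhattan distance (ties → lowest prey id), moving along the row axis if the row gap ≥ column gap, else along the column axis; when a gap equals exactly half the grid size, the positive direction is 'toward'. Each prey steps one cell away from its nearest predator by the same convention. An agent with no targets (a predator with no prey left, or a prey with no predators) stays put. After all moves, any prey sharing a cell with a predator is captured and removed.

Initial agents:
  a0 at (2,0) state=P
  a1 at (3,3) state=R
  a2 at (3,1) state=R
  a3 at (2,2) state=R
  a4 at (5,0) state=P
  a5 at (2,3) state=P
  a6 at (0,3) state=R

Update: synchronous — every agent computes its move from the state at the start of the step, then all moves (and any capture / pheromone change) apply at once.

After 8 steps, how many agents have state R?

t=1: a0@(3,0):P a1@(4,3):R a2@(4,1):R a3@(2,1):R a4@(0,0):P a5@(3,3):P a6@(1,3):R
t=2: a0@(4,0):P a1@(5,3):R a2@(5,1):R a3@(1,1):R a4@(1,0):P a5@(4,3):P a6@(2,3):R
t=3: a0@(5,0):P a1@(0,3):R a2@(0,1):R a3@(1,2):R a4@(1,1):P a5@(5,3):P a6@(3,3):R
t=4: a0@(0,0):P a1@(1,3):R a2@(5,1):R a3@(1,3):R a4@(0,1):P a5@(0,3):P a6@(2,3):R
t=5: a0@(1,0):P a1@(2,3):R a2@(4,1):R a3@(2,3):R a4@(5,1):P a5@(1,3):P a6@(3,3):R
t=6: a0@(2,0):P a1@(3,3):R a2@(3,1):R a3@(3,3):R a4@(4,1):P a5@(2,3):P a6@(4,3):R
t=7: a0@(3,0):P a1@(4,3):R a2@(2,1):R a3@(4,3):R a4@(3,1):P a5@(3,3):P a6@(4,2):R
t=8: a0@(4,0):P a1@(5,3):R a2@(1,1):R a3@(5,3):R a4@(2,1):P a5@(4,3):P a6@(5,2):R

4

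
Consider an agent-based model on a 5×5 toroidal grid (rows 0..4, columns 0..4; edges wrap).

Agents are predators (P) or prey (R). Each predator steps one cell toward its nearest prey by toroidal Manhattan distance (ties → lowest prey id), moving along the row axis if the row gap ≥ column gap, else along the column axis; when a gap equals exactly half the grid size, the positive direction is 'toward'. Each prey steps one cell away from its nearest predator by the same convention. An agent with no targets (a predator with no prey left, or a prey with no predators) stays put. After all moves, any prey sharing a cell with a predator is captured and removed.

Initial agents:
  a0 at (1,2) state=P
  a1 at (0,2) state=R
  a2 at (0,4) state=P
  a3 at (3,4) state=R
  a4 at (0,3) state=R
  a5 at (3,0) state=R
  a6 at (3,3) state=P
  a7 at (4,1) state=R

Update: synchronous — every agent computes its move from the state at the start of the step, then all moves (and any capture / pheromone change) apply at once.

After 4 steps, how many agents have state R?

3

t=1: a0@(0,2):P a1@(4,2):R a2@(0,3):P a3@(3,0):R a5@(3,1):R a6@(3,4):P a7@(3,1):R
t=2: a0@(4,2):P a1@(3,2):R a2@(4,3):P a3@(3,1):R a5@(3,2):R a6@(3,0):P a7@(3,2):R
t=3: a0@(3,2):P a1@(2,2):R a2@(3,3):P a5@(2,2):R a6@(3,1):P a7@(2,2):R
t=4: a0@(2,2):P a1@(1,2):R a2@(2,3):P a5@(1,2):R a6@(2,1):P a7@(1,2):R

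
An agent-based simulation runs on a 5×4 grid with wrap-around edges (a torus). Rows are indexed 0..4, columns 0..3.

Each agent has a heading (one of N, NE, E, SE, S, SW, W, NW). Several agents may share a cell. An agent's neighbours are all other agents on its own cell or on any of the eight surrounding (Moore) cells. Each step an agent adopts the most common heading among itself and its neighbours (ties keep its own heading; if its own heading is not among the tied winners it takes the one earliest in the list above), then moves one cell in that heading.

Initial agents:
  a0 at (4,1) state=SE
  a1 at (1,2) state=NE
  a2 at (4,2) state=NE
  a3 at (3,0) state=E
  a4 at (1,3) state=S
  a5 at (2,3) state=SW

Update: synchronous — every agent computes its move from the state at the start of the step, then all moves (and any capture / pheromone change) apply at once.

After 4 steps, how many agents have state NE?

4

t=1: a0@(0,2):SE a1@(0,3):NE a2@(3,3):NE a3@(3,1):E a4@(2,3):S a5@(3,2):SW
t=2: a0@(1,3):SE a1@(4,0):NE a2@(2,0):NE a3@(3,2):E a4@(3,3):S a5@(4,1):SW
t=3: a0@(2,0):SE a1@(3,1):NE a2@(1,1):NE a3@(3,3):E a4@(2,0):NE a5@(0,0):SW
t=4: a0@(1,1):NE a1@(2,2):NE a2@(0,2):NE a3@(3,0):E a4@(1,1):NE a5@(1,3):SW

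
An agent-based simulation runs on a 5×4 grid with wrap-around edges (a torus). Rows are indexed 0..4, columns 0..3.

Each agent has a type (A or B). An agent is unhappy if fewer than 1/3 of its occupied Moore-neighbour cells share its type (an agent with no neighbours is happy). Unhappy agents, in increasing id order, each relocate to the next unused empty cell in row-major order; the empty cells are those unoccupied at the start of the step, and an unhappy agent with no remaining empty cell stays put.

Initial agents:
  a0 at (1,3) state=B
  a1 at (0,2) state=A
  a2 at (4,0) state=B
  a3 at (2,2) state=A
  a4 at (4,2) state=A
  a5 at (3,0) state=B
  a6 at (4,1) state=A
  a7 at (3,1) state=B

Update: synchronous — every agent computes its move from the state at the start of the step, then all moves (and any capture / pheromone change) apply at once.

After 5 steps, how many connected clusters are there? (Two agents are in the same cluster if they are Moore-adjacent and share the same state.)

t=1: a0@(0,0):B a1@(0,2):A a2@(4,0):B a3@(0,1):A a4@(4,2):A a5@(3,0):B a6@(4,1):A a7@(3,1):B
t=2: (unchanged — steady state)

2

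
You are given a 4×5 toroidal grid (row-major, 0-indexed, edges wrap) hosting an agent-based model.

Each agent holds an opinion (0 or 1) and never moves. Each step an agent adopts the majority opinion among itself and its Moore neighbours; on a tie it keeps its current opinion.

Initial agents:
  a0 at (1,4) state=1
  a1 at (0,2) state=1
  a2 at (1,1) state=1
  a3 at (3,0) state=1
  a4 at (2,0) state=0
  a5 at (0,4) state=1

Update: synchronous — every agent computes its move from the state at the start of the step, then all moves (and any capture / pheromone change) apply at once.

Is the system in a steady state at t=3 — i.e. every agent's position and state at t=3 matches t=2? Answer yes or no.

t=1: a0@(1,4):1 a1@(0,2):1 a2@(1,1):1 a3@(3,0):1 a4@(2,0):1 a5@(0,4):1
t=2: (unchanged — steady state)

yes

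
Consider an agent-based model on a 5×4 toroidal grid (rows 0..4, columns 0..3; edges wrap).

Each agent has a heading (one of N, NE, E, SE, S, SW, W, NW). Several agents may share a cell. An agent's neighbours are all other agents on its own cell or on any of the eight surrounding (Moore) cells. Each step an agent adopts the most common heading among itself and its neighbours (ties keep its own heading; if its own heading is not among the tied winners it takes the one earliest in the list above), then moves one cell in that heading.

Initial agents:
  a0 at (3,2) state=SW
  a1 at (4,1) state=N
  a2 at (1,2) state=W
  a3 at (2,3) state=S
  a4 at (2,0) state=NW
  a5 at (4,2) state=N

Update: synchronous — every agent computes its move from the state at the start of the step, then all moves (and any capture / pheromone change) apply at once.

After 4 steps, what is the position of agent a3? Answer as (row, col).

(0, 3)

t=1: a0@(2,2):N a1@(3,1):N a2@(1,1):W a3@(3,3):S a4@(1,3):NW a5@(3,2):N
t=2: a0@(1,2):N a1@(2,1):N a2@(1,0):W a3@(2,3):N a4@(0,2):NW a5@(2,2):N
t=3: a0@(0,2):N a1@(1,1):N a2@(0,0):N a3@(1,3):N a4@(4,1):NW a5@(1,2):N
t=4: a0@(4,2):N a1@(0,1):N a2@(4,0):N a3@(0,3):N a4@(3,1):N a5@(0,2):N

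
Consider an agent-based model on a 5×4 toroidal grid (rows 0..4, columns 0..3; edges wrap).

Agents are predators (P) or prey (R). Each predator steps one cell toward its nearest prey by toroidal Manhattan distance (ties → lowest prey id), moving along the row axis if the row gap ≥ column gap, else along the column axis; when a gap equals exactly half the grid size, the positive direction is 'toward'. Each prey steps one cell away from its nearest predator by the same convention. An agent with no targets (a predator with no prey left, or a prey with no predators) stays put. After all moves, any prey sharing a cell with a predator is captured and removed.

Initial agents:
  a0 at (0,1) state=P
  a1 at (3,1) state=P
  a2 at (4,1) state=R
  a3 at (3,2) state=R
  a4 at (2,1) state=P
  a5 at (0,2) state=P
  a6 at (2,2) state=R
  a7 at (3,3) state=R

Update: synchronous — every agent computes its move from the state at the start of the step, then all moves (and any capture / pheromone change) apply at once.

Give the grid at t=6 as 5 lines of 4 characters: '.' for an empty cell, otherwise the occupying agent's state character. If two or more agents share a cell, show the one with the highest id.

....
.RP.
....
.R..
.P..

t=1: a0@(4,1):P a1@(4,1):P a2@(3,1):R a3@(3,3):R a4@(2,2):P a5@(4,2):P a6@(2,3):R a7@(3,2):R
t=2: a0@(3,1):P a1@(3,1):P a2@(2,1):R a3@(4,3):R a4@(2,3):P a5@(3,2):P a6@(2,0):R a7@(4,2):R
t=3: a0@(2,1):P a1@(2,1):P a2@(1,1):R a3@(0,3):R a4@(2,0):P a5@(4,2):P a7@(0,2):R
t=4: a0@(1,1):P a1@(1,1):P a2@(0,1):R a3@(1,3):R a4@(1,0):P a5@(0,2):P a7@(1,2):R
t=5: a0@(0,1):P a1@(0,1):P a2@(4,1):R a3@(1,2):R a4@(1,3):P a5@(0,1):P
t=6: a0@(4,1):P a1@(4,1):P a2@(3,1):R a3@(1,1):R a4@(1,2):P a5@(4,1):P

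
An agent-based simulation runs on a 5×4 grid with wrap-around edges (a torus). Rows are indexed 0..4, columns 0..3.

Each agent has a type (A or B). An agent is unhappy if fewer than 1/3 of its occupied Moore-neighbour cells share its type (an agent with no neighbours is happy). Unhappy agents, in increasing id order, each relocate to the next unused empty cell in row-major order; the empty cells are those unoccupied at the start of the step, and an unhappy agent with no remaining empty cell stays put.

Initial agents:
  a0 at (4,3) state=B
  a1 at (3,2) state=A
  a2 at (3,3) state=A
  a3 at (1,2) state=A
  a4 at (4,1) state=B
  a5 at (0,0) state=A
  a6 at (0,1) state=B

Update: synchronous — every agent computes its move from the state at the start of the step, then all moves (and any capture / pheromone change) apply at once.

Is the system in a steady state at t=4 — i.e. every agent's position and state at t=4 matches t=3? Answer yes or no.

t=1: a0@(0,2):B a1@(3,2):A a2@(3,3):A a3@(0,3):A a4@(4,1):B a5@(1,0):A a6@(0,1):B
t=2: (unchanged — steady state)

yes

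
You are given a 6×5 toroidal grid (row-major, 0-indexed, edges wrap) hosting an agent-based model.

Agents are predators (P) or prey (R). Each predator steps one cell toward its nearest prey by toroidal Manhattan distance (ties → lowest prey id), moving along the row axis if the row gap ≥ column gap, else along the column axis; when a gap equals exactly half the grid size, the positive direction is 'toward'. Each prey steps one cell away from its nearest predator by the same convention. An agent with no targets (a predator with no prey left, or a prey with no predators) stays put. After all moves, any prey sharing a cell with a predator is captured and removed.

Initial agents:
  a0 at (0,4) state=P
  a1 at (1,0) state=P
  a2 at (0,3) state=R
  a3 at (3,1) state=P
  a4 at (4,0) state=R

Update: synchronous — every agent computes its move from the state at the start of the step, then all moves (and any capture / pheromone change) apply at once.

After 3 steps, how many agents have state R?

t=1: a0@(0,3):P a1@(1,4):P a2@(0,2):R a3@(4,1):P a4@(5,0):R
t=2: a0@(0,2):P a1@(1,3):P a2@(0,1):R a3@(5,1):P a4@(0,0):R
t=3: a0@(0,1):P a1@(1,2):P a2@(0,0):R a3@(0,1):P a4@(0,4):R

2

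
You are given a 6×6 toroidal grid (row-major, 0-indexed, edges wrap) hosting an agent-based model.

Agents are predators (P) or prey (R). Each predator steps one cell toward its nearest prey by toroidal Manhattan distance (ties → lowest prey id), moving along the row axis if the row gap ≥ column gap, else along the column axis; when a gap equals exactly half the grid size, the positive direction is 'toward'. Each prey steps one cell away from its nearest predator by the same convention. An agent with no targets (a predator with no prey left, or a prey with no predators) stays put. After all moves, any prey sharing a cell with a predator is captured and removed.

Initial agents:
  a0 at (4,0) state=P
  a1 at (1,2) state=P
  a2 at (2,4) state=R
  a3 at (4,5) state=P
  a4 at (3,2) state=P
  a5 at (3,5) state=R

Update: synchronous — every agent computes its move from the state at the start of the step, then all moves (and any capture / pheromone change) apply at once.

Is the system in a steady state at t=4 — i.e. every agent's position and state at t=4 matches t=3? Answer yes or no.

yes

t=1: a0@(3,0):P a1@(1,3):P a2@(2,5):R a3@(3,5):P a4@(3,3):P a5@(2,5):R
t=2: a0@(2,0):P a1@(1,4):P a2@(1,5):R a3@(2,5):P a4@(3,4):P a5@(1,5):R
t=3: a0@(1,0):P a1@(1,5):P a3@(1,5):P a4@(2,4):P
t=4: (unchanged — steady state)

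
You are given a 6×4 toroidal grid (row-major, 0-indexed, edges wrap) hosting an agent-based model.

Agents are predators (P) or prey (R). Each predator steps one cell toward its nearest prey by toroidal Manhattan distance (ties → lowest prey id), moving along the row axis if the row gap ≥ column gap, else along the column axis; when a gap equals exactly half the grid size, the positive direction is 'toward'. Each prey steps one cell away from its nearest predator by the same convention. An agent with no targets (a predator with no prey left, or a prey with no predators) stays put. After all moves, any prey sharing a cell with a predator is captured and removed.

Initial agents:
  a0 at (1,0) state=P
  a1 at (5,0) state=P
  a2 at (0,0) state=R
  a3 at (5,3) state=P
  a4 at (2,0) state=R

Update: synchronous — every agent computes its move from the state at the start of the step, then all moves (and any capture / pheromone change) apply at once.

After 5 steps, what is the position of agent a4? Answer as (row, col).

t=1: a0@(0,0):P a1@(0,0):P a2@(5,0):R a3@(0,3):P a4@(3,0):R
t=2: a0@(5,0):P a1@(5,0):P a2@(4,0):R a3@(5,3):P a4@(2,0):R
t=3: a0@(4,0):P a1@(4,0):P a2@(3,0):R a3@(4,3):P a4@(1,0):R
t=4: a0@(3,0):P a1@(3,0):P a2@(2,0):R a3@(3,3):P a4@(0,0):R
t=5: a0@(2,0):P a1@(2,0):P a2@(1,0):R a3@(2,3):P a4@(5,0):R

(5, 0)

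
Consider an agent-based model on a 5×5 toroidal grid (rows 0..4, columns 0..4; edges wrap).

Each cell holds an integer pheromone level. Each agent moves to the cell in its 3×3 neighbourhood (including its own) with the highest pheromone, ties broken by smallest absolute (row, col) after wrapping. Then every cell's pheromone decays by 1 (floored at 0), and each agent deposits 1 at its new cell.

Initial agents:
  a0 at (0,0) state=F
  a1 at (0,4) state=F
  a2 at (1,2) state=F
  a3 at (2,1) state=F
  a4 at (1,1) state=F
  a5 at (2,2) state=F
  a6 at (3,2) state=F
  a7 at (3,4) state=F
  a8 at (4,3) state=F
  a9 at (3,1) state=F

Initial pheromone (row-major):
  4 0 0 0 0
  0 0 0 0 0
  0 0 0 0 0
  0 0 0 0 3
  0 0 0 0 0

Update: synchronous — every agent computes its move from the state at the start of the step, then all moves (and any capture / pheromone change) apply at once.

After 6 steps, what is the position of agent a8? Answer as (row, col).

(3, 4)

t=1: a0@(0,0) a1@(0,0) a2@(0,1) a3@(1,0) a4@(0,0) a5@(1,1) a6@(2,1) a7@(3,4) a8@(3,4) a9@(2,0) | pheromone: 6 1 0 0 0 / 1 1 0 0 0 / 1 1 0 0 0 / 0 0 0 0 4 / 0 0 0 0 0
t=2: a0@(0,0) a1@(0,0) a2@(0,0) a3@(0,0) a4@(0,0) a5@(0,0) a6@(1,0) a7@(3,4) a8@(3,4) a9@(3,4) | pheromone: 11 0 0 0 0 / 1 0 0 0 0 / 0 0 0 0 0 / 0 0 0 0 6 / 0 0 0 0 0
t=3: a0@(0,0) a1@(0,0) a2@(0,0) a3@(0,0) a4@(0,0) a5@(0,0) a6@(0,0) a7@(3,4) a8@(3,4) a9@(3,4) | pheromone: 17 0 0 0 0 / 0 0 0 0 0 / 0 0 0 0 0 / 0 0 0 0 8 / 0 0 0 0 0
t=4: a0@(0,0) a1@(0,0) a2@(0,0) a3@(0,0) a4@(0,0) a5@(0,0) a6@(0,0) a7@(3,4) a8@(3,4) a9@(3,4) | pheromone: 23 0 0 0 0 / 0 0 0 0 0 / 0 0 0 0 0 / 0 0 0 0 10 / 0 0 0 0 0
t=5: a0@(0,0) a1@(0,0) a2@(0,0) a3@(0,0) a4@(0,0) a5@(0,0) a6@(0,0) a7@(3,4) a8@(3,4) a9@(3,4) | pheromone: 29 0 0 0 0 / 0 0 0 0 0 / 0 0 0 0 0 / 0 0 0 0 12 / 0 0 0 0 0
t=6: a0@(0,0) a1@(0,0) a2@(0,0) a3@(0,0) a4@(0,0) a5@(0,0) a6@(0,0) a7@(3,4) a8@(3,4) a9@(3,4) | pheromone: 35 0 0 0 0 / 0 0 0 0 0 / 0 0 0 0 0 / 0 0 0 0 14 / 0 0 0 0 0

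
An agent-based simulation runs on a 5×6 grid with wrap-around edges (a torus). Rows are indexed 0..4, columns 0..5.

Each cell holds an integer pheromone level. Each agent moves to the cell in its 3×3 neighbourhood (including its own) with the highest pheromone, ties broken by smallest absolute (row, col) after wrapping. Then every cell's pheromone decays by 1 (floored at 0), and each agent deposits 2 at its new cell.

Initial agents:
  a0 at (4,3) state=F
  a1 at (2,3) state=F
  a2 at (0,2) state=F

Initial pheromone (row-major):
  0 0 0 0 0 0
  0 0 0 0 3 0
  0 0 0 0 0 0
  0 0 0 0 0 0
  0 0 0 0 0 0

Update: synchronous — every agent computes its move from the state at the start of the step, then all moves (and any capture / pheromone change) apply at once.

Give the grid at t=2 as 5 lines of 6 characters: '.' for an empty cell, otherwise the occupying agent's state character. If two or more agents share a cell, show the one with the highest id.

.F....
....F.
......
......
......

t=1: a0@(0,2) a1@(1,4) a2@(0,1) | pheromone: 0 2 2 0 0 0 / 0 0 0 0 4 0 / 0 0 0 0 0 0 / 0 0 0 0 0 0 / 0 0 0 0 0 0
t=2: a0@(0,1) a1@(1,4) a2@(0,1) | pheromone: 0 5 1 0 0 0 / 0 0 0 0 5 0 / 0 0 0 0 0 0 / 0 0 0 0 0 0 / 0 0 0 0 0 0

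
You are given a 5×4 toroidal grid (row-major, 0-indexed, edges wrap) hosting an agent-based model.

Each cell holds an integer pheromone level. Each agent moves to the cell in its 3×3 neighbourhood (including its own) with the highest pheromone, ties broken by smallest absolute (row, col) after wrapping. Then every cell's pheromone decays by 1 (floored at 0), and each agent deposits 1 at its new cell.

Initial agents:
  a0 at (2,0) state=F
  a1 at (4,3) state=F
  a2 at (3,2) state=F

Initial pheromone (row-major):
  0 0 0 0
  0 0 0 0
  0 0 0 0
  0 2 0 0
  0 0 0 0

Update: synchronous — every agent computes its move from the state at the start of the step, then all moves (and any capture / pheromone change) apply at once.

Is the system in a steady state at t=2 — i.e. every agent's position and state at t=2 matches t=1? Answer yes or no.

t=1: a0@(3,1) a1@(0,0) a2@(3,1) | pheromone: 1 0 0 0 / 0 0 0 0 / 0 0 0 0 / 0 3 0 0 / 0 0 0 0
t=2: a0@(3,1) a1@(0,0) a2@(3,1) | pheromone: 1 0 0 0 / 0 0 0 0 / 0 0 0 0 / 0 4 0 0 / 0 0 0 0

yes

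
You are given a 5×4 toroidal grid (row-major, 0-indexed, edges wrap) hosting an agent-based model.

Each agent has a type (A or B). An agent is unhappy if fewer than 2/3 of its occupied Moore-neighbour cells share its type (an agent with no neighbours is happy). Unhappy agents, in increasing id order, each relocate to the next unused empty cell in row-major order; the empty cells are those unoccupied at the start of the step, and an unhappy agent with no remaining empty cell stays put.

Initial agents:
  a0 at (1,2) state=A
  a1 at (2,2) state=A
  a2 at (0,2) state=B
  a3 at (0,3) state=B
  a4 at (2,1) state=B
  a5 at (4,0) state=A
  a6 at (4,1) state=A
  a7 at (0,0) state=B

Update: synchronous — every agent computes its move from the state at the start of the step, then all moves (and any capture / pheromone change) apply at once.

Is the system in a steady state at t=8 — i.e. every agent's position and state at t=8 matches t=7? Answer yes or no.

t=1: a0@(0,1):A a1@(1,0):A a2@(1,1):B a3@(1,3):B a4@(2,0):B a5@(2,3):A a6@(3,0):A a7@(3,1):B
t=2: a0@(0,0):A a1@(0,2):A a2@(0,3):B a3@(1,2):B a4@(2,1):B a5@(2,2):A a6@(3,2):A a7@(3,3):B
t=3: a0@(0,1):A a1@(1,0):A a2@(1,1):B a3@(1,3):B a4@(2,0):B a5@(2,3):A a6@(3,0):A a7@(3,1):B
t=4: a0@(0,0):A a1@(0,2):A a2@(0,3):B a3@(1,2):B a4@(2,1):B a5@(2,2):A a6@(3,2):A a7@(3,3):B
t=5: a0@(0,1):A a1@(1,0):A a2@(1,1):B a3@(1,3):B a4@(2,0):B a5@(2,3):A a6@(3,0):A a7@(3,1):B
t=6: a0@(0,0):A a1@(0,2):A a2@(0,3):B a3@(1,2):B a4@(2,1):B a5@(2,2):A a6@(3,2):A a7@(3,3):B
t=7: a0@(0,1):A a1@(1,0):A a2@(1,1):B a3@(1,3):B a4@(2,0):B a5@(2,3):A a6@(3,0):A a7@(3,1):B
t=8: a0@(0,0):A a1@(0,2):A a2@(0,3):B a3@(1,2):B a4@(2,1):B a5@(2,2):A a6@(3,2):A a7@(3,3):B

no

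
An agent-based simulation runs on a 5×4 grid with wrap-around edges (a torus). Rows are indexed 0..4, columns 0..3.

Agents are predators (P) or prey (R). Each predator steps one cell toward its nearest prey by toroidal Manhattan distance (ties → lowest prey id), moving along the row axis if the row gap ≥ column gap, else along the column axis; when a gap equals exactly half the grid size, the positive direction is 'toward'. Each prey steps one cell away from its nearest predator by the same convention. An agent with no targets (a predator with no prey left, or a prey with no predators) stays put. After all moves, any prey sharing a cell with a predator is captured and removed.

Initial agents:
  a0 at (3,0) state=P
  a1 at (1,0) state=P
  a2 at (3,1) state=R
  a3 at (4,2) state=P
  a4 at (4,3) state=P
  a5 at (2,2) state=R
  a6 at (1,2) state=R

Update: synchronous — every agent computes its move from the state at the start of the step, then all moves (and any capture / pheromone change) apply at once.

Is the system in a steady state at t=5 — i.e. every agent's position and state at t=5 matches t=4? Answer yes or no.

yes

t=1: a0@(3,1):P a1@(1,1):P a3@(3,2):P a4@(4,0):P a5@(1,2):R
t=2: a0@(2,1):P a1@(1,2):P a3@(2,2):P a4@(0,0):P a5@(1,3):R
t=3: a0@(2,2):P a1@(1,3):P a3@(1,2):P a4@(1,0):P
t=4: (unchanged — steady state)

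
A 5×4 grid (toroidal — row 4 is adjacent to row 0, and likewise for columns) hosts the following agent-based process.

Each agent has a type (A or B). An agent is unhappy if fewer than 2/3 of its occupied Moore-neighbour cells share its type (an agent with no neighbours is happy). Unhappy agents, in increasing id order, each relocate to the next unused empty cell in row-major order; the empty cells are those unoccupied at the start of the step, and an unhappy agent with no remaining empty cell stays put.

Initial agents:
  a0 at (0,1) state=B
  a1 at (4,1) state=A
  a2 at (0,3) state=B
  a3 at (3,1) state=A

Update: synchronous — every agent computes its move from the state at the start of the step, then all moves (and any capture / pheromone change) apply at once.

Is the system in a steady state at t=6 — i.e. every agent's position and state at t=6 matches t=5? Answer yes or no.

t=1: a0@(0,0):B a1@(0,2):A a2@(0,3):B a3@(3,1):A
t=2: a0@(0,0):B a1@(0,1):A a2@(1,0):B a3@(3,1):A
t=3: a0@(0,2):B a1@(0,3):A a2@(1,1):B a3@(3,1):A
t=4: a0@(0,0):B a1@(0,1):A a2@(1,1):B a3@(3,1):A
t=5: a0@(0,2):B a1@(0,3):A a2@(1,0):B a3@(3,1):A
t=6: a0@(0,0):B a1@(0,1):A a2@(1,1):B a3@(3,1):A

no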